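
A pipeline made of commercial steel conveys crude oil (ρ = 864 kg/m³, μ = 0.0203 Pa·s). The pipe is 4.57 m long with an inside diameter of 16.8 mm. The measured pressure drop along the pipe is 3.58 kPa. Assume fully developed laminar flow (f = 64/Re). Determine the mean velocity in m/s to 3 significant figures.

For laminar flow, f = 64/Re with Re = ρVD/μ, so Darcy-Weisbach reduces to ΔP = 32μLV/D². Solving for V: V = ΔP·D²/(32μL) = 3580·(0.0168)²/(32·0.0203·4.57) = 0.3404 m/s.
Check: Re = ρVD/μ = 864·0.3404·0.0168/0.0203 = 243.4 < 2300, so the laminar assumption holds.

V ≈ 0.340 m/s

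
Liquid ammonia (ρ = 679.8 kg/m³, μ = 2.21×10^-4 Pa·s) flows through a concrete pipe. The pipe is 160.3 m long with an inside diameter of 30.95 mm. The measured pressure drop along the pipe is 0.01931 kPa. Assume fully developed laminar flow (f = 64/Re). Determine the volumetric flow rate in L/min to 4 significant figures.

For laminar flow, f = 64/Re with Re = ρVD/μ, so Darcy-Weisbach reduces to ΔP = 32μLV/D². Solving for V: V = ΔP·D²/(32μL) = 19.31·(0.03095)²/(32·0.000221·160.3) = 0.01632 m/s.
Check: Re = ρVD/μ = 679.8·0.01632·0.03095/0.000221 = 1553 < 2300, so the laminar assumption holds.
Q = V·A = 0.01632·(π/4·0.03095²) = 1.228e-05 m³/s = 0.7365 L/min.

Q ≈ 0.7365 L/min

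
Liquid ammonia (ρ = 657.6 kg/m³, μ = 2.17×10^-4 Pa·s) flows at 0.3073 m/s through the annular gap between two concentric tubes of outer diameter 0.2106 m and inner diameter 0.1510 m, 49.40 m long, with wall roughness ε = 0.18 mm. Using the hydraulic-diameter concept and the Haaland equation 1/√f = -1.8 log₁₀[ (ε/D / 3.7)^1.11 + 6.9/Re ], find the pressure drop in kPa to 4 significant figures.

Hydraulic diameter D_h = 4A/P = D_o - D_i = 0.2106 - 0.151 = 0.0596 m.
Re = ρVD_h/μ = 657.6·0.3073·0.0596/0.000217 = 5.55e+04.
ε/D_h = 0.00018/0.0596 = 0.00302; Haaland gives 1/√f = -1.8 log₁₀[0.000373+0.000124] = 5.945, so f = 0.02829.
ΔP = f(L/D_h)(ρV²/2) = 0.02829·49.4/0.0596·31.05 = 728.1 Pa.
ΔP = 0.7281 kPa.

ΔP ≈ 0.7281 kPa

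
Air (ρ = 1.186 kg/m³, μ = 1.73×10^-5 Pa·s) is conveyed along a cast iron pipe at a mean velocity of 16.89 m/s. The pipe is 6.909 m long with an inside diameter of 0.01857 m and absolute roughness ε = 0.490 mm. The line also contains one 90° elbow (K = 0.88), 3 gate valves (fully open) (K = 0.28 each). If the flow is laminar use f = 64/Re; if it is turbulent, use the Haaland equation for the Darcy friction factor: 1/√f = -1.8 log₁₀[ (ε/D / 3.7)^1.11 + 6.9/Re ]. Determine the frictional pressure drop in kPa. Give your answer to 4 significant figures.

Reynolds number Re = ρVD/μ = 1.186 · 16.89 · 0.01857 / 1.73e-05 = 2.15e+04.
Re > 4000 → turbulent. Relative roughness ε/D = 0.00049/0.01857 = 0.0264. Haaland: 1/√f = -1.8 log₁₀[(0.0264/3.7)^1.11 + 6.9/2.15e+04] = -1.8 log₁₀[0.00414 + 0.000321] = 4.231, so f = 0.05586.
Total minor-loss coefficient ΣK = 1·0.88 + 3·0.28 = 1.72.
ΔP = [f·L/D + ΣK]·(ρV²/2) = [0.05586·6.909/0.01857 + 1.72]·(1.186·16.89²/2) = [20.78 + 1.72]·169.2 = 3807 Pa.
ΔP = 3807 Pa = 3.807 kPa.

ΔP ≈ 3.807 kPa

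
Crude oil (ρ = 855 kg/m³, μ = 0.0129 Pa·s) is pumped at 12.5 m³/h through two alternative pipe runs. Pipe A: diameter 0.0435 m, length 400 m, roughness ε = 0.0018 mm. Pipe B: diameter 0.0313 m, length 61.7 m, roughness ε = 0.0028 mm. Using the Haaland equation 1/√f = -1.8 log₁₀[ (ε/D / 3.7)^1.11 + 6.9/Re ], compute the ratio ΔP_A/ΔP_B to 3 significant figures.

Pipe A: V = Q/A = 0.003472/0.001486 = 2.336 m/s; Re = 6736; ε/D = 4.14e-05; Haaland → f = 0.03456; ΔP_A = f(L/D)(ρV²/2) = 7.417e+05 Pa.
Pipe B: V = Q/A = 0.003472/0.0007694 = 4.513 m/s; Re = 9362; ε/D = 8.95e-05; Haaland → f = 0.03154; ΔP_B = f(L/D)(ρV²/2) = 5.413e+05 Pa.
ΔP_A/ΔP_B = 7.417e+05/5.413e+05 = 1.37.

ΔP_A/ΔP_B ≈ 1.37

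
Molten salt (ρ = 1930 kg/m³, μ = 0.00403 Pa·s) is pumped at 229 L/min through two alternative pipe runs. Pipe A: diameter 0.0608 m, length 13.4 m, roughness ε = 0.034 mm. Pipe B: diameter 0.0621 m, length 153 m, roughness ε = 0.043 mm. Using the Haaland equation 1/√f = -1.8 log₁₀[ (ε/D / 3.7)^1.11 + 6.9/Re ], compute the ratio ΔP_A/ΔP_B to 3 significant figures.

Pipe A: V = Q/A = 0.003817/0.002903 = 1.315 m/s; Re = 3.828e+04; ε/D = 0.000559; Haaland → f = 0.0235; ΔP_A = f(L/D)(ρV²/2) = 8637 Pa.
Pipe B: V = Q/A = 0.003817/0.003029 = 1.26 m/s; Re = 3.748e+04; ε/D = 0.000692; Haaland → f = 0.02394; ΔP_B = f(L/D)(ρV²/2) = 9.04e+04 Pa.
ΔP_A/ΔP_B = 8637/9.04e+04 = 0.0955.

ΔP_A/ΔP_B ≈ 0.0955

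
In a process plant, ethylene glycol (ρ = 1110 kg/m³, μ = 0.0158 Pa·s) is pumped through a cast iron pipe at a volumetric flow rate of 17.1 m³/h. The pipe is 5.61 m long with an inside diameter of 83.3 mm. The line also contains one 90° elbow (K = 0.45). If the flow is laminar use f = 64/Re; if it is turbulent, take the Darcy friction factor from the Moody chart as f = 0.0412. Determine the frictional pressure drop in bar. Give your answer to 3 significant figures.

Q = 17.1 m³/h = 17.1/3600 = 0.00475 m³/s.
Cross-sectional area A = πD²/4 = π(0.0833)²/4 = 0.00545 m²; mean velocity V = Q/A = 0.00475/0.00545 = 0.8716 m/s.
Reynolds number Re = ρVD/μ = 1110 · 0.8716 · 0.0833 / 0.0158 = 5101.
Re > 4000 → turbulent; use the Moody-chart value f = 0.0412.
Total minor-loss coefficient ΣK = 1·0.45 = 0.45.
ΔP = [f·L/D + ΣK]·(ρV²/2) = [0.0412·5.61/0.0833 + 0.45]·(1110·0.8716²/2) = [2.775 + 0.45]·421.6 = 1360 Pa.
ΔP = 1360 Pa = 0.0136 bar.

ΔP ≈ 0.0136 bar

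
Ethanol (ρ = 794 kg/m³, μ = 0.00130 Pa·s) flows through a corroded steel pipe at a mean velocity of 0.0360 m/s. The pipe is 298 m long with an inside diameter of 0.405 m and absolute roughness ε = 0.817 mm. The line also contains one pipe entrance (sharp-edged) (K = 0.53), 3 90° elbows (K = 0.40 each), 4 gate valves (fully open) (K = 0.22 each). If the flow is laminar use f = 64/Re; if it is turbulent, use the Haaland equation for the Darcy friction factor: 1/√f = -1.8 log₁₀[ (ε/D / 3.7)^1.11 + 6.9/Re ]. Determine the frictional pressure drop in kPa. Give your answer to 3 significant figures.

ΔP ≈ 0.0144 kPa

Reynolds number Re = ρVD/μ = 794 · 0.036 · 0.405 / 0.0013 = 8905.
Re > 4000 → turbulent. Relative roughness ε/D = 0.000817/0.405 = 0.00202. Haaland: 1/√f = -1.8 log₁₀[(0.00202/3.7)^1.11 + 6.9/8905] = -1.8 log₁₀[0.000239 + 0.000775] = 5.39, so f = 0.03443.
Total minor-loss coefficient ΣK = 1·0.53 + 3·0.4 + 4·0.22 = 2.61.
ΔP = [f·L/D + ΣK]·(ρV²/2) = [0.03443·298/0.405 + 2.61]·(794·0.036²/2) = [25.33 + 2.61]·0.5145 = 14.38 Pa.
ΔP = 14.38 Pa = 0.0144 kPa.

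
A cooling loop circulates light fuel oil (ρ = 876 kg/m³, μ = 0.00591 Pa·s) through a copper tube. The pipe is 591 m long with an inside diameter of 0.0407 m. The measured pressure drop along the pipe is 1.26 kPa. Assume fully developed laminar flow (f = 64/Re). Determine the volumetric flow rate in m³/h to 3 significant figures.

Q ≈ 0.0875 m³/h

For laminar flow, f = 64/Re with Re = ρVD/μ, so Darcy-Weisbach reduces to ΔP = 32μLV/D². Solving for V: V = ΔP·D²/(32μL) = 1260·(0.0407)²/(32·0.00591·591) = 0.01867 m/s.
Check: Re = ρVD/μ = 876·0.01867·0.0407/0.00591 = 112.7 < 2300, so the laminar assumption holds.
Q = V·A = 0.01867·(π/4·0.0407²) = 2.429e-05 m³/s = 0.0875 m³/h.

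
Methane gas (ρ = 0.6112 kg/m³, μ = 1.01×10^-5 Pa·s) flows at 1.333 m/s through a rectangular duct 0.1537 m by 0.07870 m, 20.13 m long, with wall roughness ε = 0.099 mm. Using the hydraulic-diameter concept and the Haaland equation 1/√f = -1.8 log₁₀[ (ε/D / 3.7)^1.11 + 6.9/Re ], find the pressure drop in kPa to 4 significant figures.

ΔP ≈ 0.003521 kPa

Hydraulic diameter D_h = 4A/P = 4·(0.1537·0.0787)/(2·(0.1537+0.0787)) = 0.04838/0.4648 = 0.1041 m.
Re = ρVD_h/μ = 0.6112·1.333·0.1041/1.01e-05 = 8397.
ε/D_h = 9.9e-05/0.1041 = 0.000951; Haaland gives 1/√f = -1.8 log₁₀[0.000104+0.000822] = 5.461, so f = 0.03353.
ΔP = f(L/D_h)(ρV²/2) = 0.03353·20.13/0.1041·0.543 = 3.521 Pa.
ΔP = 0.003521 kPa.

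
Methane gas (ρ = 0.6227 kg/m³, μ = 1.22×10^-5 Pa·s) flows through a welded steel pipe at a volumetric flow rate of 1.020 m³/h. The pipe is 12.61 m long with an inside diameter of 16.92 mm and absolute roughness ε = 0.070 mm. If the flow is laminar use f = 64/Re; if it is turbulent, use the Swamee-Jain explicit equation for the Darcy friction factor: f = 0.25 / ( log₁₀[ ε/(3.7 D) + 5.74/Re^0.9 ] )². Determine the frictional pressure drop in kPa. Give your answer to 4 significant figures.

ΔP ≈ 0.02167 kPa

Q = 1.020 m³/h = 1.020/3600 = 0.0002833 m³/s.
Cross-sectional area A = πD²/4 = π(0.01692)²/4 = 0.0002248 m²; mean velocity V = Q/A = 0.0002833/0.0002248 = 1.26 m/s.
Reynolds number Re = ρVD/μ = 0.6227 · 1.26 · 0.01692 / 1.22e-05 = 1088.
Re < 2300 → laminar flow, so f = 64/Re = 64/1088 = 0.05881 (the turbulent correlation is not needed).
Darcy-Weisbach: ΔP = f(L/D)(ρV²/2) = 0.05881·(12.61/0.01692)·(0.6227·1.26²/2) = 0.05881·745.3·0.4944 = 21.67 Pa.
ΔP = 21.67 Pa = 0.02167 kPa.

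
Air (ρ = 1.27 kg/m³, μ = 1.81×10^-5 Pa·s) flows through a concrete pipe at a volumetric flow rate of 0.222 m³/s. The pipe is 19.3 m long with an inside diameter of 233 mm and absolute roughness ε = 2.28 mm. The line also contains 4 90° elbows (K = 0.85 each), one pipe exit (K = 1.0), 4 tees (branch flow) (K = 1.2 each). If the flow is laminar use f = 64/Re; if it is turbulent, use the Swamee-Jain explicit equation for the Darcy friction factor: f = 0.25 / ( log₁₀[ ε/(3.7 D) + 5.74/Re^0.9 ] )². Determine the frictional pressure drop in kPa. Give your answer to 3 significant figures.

ΔP ≈ 0.213 kPa

Cross-sectional area A = πD²/4 = π(0.233)²/4 = 0.04264 m²; mean velocity V = Q/A = 0.222/0.04264 = 5.207 m/s.
Reynolds number Re = ρVD/μ = 1.27 · 5.207 · 0.233 / 1.81e-05 = 8.512e+04.
Re > 4000 → turbulent. Relative roughness ε/D = 0.00228/0.233 = 0.00979. Swamee-Jain: f = 0.25/(log₁₀[0.00979/3.7 + 5.74/8.512e+04^0.9])² = 0.25/(log₁₀[0.00264 + 0.00021])² = 0.25/(-2.544)² = 0.03861.
Total minor-loss coefficient ΣK = 4·0.85 + 1·1 + 4·1.2 = 9.2.
ΔP = [f·L/D + ΣK]·(ρV²/2) = [0.03861·19.3/0.233 + 9.2]·(1.27·5.207²/2) = [3.199 + 9.2]·17.21 = 213.4 Pa.
ΔP = 213.4 Pa = 0.213 kPa.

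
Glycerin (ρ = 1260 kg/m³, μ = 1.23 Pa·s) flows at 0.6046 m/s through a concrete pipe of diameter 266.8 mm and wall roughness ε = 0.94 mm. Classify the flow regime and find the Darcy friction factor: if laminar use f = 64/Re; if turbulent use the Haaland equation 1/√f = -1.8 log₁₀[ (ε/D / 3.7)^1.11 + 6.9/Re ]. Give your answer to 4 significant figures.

f ≈ 0.3873

Re = ρVD/μ = 1260·0.6046·0.2668/1.23 = 165.2.
Re < 2300 → laminar, so f = 64/Re = 0.3873 (roughness is irrelevant in laminar flow).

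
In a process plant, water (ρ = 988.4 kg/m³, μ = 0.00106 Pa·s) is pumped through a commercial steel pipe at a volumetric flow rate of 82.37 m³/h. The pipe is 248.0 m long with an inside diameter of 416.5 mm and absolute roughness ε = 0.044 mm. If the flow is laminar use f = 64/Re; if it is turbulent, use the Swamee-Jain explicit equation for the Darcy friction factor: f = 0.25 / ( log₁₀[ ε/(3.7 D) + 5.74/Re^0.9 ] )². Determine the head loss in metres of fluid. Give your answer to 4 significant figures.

h_f ≈ 0.01717 m

Q = 82.37 m³/h = 82.37/3600 = 0.02288 m³/s.
Cross-sectional area A = πD²/4 = π(0.4165)²/4 = 0.1362 m²; mean velocity V = Q/A = 0.02288/0.1362 = 0.1679 m/s.
Reynolds number Re = ρVD/μ = 988.4 · 0.1679 · 0.4165 / 0.00106 = 6.522e+04.
Re > 4000 → turbulent. Relative roughness ε/D = 4.4e-05/0.4165 = 0.000106. Swamee-Jain: f = 0.25/(log₁₀[0.000106/3.7 + 5.74/6.522e+04^0.9])² = 0.25/(log₁₀[2.86e-05 + 0.000267])² = 0.25/(-3.53)² = 0.02006.
Darcy-Weisbach: ΔP = f(L/D)(ρV²/2) = 0.02006·(248/0.4165)·(988.4·0.1679²/2) = 0.02006·595.4·13.94 = 166.5 Pa.
Head loss h_f = ΔP/(ρg) = 166.5/(988.4·9.81) = 0.01717 m.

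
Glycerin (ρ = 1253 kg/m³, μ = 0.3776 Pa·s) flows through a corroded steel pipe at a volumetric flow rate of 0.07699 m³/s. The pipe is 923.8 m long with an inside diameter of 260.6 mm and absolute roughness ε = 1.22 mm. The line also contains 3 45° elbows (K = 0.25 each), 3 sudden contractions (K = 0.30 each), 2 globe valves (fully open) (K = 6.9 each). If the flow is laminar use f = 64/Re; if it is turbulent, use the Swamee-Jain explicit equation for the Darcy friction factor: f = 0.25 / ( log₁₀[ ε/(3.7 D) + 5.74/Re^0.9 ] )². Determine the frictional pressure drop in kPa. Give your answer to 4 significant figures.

Cross-sectional area A = πD²/4 = π(0.2606)²/4 = 0.05334 m²; mean velocity V = Q/A = 0.07699/0.05334 = 1.443 m/s.
Reynolds number Re = ρVD/μ = 1253 · 1.443 · 0.2606 / 0.378 = 1248.
Re < 2300 → laminar flow, so f = 64/Re = 64/1248 = 0.05127 (the turbulent correlation is not needed).
Total minor-loss coefficient ΣK = 3·0.25 + 3·0.3 + 2·6.9 = 15.5.
ΔP = [f·L/D + ΣK]·(ρV²/2) = [0.05127·923.8/0.2606 + 15.5]·(1253·1.443²/2) = [181.8 + 15.5]·1305 = 2.574e+05 Pa.
ΔP = 2.574e+05 Pa = 257.4 kPa.

ΔP ≈ 257.4 kPa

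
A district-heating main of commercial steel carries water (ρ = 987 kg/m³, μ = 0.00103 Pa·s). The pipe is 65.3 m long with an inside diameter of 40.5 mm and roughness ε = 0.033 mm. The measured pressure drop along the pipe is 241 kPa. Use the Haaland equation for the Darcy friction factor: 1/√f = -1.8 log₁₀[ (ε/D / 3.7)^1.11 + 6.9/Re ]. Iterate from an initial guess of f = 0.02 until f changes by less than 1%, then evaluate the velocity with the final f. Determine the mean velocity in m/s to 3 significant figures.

Rearranging Darcy-Weisbach: V = √(2·ΔP·D/(f·L·ρ)). With ε/D = 3.3e-05/0.0405 = 0.000815, iterate starting from f = 0.02:
  f = 0.02 → V = √(2·2.41e+05·0.0405/(0.02·65.3·987)) = 3.892 m/s; Re = ρVD/μ = 1.51e+05; f → 0.02054
  f = 0.02054 → V = 3.84 m/s; Re = 1.49e+05; f → 0.02056
Converged (Δf/f < 1%). With the final f = 0.02056: V = √(2·2.41e+05·0.0405/(0.02056·65.3·987)) = 3.838 m/s.

V ≈ 3.84 m/s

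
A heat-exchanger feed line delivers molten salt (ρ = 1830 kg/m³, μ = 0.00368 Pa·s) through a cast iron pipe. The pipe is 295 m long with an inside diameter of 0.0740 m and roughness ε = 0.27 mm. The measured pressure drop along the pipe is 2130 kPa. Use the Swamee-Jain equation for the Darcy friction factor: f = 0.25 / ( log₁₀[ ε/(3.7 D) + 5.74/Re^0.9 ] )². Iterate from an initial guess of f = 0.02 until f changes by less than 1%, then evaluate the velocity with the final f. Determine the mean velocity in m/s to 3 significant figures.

Rearranging Darcy-Weisbach: V = √(2·ΔP·D/(f·L·ρ)). With ε/D = 0.00027/0.074 = 0.00365, iterate starting from f = 0.02:
  f = 0.02 → V = √(2·2.13e+06·0.074/(0.02·295·1830)) = 5.403 m/s; Re = ρVD/μ = 1.988e+05; f → 0.02844
  f = 0.02844 → V = 4.531 m/s; Re = 1.668e+05; f → 0.02857
Converged (Δf/f < 1%). With the final f = 0.02857: V = √(2·2.13e+06·0.074/(0.02857·295·1830)) = 4.521 m/s.

V ≈ 4.52 m/s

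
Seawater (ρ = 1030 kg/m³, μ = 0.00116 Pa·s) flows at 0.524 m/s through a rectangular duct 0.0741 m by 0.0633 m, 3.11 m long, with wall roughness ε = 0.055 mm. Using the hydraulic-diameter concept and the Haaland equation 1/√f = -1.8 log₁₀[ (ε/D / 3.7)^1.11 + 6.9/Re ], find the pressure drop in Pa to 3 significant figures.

Hydraulic diameter D_h = 4A/P = 4·(0.0741·0.0633)/(2·(0.0741+0.0633)) = 0.01876/0.2748 = 0.06828 m.
Re = ρVD_h/μ = 1030·0.524·0.06828/0.00116 = 3.177e+04.
ε/D_h = 5.5e-05/0.06828 = 0.000806; Haaland gives 1/√f = -1.8 log₁₀[8.61e-05+0.000217] = 6.333, so f = 0.02494.
ΔP = f(L/D_h)(ρV²/2) = 0.02494·3.11/0.06828·141.4 = 160.6 Pa.

ΔP ≈ 161 Pa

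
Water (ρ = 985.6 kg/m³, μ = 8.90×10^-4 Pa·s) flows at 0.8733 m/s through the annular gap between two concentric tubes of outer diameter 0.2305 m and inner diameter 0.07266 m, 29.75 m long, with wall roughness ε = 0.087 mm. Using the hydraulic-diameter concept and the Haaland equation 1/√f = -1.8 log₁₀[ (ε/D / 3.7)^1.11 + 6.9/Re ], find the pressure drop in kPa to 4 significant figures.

ΔP ≈ 1.372 kPa

Hydraulic diameter D_h = 4A/P = D_o - D_i = 0.2305 - 0.07266 = 0.1578 m.
Re = ρVD_h/μ = 985.6·0.8733·0.1578/0.00089 = 1.526e+05.
ε/D_h = 8.7e-05/0.1578 = 0.000551; Haaland gives 1/√f = -1.8 log₁₀[5.65e-05+4.52e-05] = 7.187, so f = 0.01936.
ΔP = f(L/D_h)(ρV²/2) = 0.01936·29.75/0.1578·375.8 = 1372 Pa.
ΔP = 1.372 kPa.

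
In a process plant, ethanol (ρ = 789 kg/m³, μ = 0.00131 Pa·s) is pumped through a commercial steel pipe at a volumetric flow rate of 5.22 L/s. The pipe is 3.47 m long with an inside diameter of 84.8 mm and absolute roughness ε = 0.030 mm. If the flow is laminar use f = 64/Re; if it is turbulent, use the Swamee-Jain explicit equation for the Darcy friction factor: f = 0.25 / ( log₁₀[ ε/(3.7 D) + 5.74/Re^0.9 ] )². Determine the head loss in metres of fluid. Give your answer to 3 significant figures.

h_f ≈ 0.0398 m

Q = 5.22 L/s = 5.22/1000 = 0.00522 m³/s.
Cross-sectional area A = πD²/4 = π(0.0848)²/4 = 0.005648 m²; mean velocity V = Q/A = 0.00522/0.005648 = 0.9242 m/s.
Reynolds number Re = ρVD/μ = 789 · 0.9242 · 0.0848 / 0.00131 = 4.721e+04.
Re > 4000 → turbulent. Relative roughness ε/D = 3e-05/0.0848 = 0.000354. Swamee-Jain: f = 0.25/(log₁₀[0.000354/3.7 + 5.74/4.721e+04^0.9])² = 0.25/(log₁₀[9.56e-05 + 0.000357])² = 0.25/(-3.345)² = 0.02235.
Darcy-Weisbach: ΔP = f(L/D)(ρV²/2) = 0.02235·(3.47/0.0848)·(789·0.9242²/2) = 0.02235·40.92·337 = 308.2 Pa.
Head loss h_f = ΔP/(ρg) = 308.2/(789·9.81) = 0.0398 m.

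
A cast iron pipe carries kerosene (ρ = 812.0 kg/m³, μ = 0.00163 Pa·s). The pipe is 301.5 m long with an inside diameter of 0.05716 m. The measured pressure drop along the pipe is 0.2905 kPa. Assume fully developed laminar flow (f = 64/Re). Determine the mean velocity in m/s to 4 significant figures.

For laminar flow, f = 64/Re with Re = ρVD/μ, so Darcy-Weisbach reduces to ΔP = 32μLV/D². Solving for V: V = ΔP·D²/(32μL) = 290.5·(0.05716)²/(32·0.00163·301.5) = 0.06035 m/s.
Check: Re = ρVD/μ = 812·0.06035·0.05716/0.00163 = 1719 < 2300, so the laminar assumption holds.

V ≈ 0.06035 m/s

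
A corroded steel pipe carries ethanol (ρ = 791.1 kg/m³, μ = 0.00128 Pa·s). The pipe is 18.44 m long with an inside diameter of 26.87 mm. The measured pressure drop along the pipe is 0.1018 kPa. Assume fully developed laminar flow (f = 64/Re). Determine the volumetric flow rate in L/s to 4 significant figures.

Q ≈ 0.05518 L/s

For laminar flow, f = 64/Re with Re = ρVD/μ, so Darcy-Weisbach reduces to ΔP = 32μLV/D². Solving for V: V = ΔP·D²/(32μL) = 101.8·(0.02687)²/(32·0.00128·18.44) = 0.09731 m/s.
Check: Re = ρVD/μ = 791.1·0.09731·0.02687/0.00128 = 1616 < 2300, so the laminar assumption holds.
Q = V·A = 0.09731·(π/4·0.02687²) = 5.518e-05 m³/s = 0.05518 L/s.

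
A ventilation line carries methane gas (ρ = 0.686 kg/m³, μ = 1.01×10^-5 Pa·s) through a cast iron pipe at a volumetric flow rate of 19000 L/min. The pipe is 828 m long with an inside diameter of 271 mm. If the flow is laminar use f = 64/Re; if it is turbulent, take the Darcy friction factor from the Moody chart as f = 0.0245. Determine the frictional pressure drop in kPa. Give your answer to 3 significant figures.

Q = 19000 L/min = 19000/60000 = 0.3167 m³/s.
Cross-sectional area A = πD²/4 = π(0.271)²/4 = 0.05768 m²; mean velocity V = Q/A = 0.3167/0.05768 = 5.49 m/s.
Reynolds number Re = ρVD/μ = 0.686 · 5.49 · 0.271 / 1.01e-05 = 1.011e+05.
Re > 4000 → turbulent; use the Moody-chart value f = 0.0245.
Darcy-Weisbach: ΔP = f(L/D)(ρV²/2) = 0.0245·(828/0.271)·(0.686·5.49²/2) = 0.0245·3055·10.34 = 773.9 Pa.
ΔP = 773.9 Pa = 0.774 kPa.

ΔP ≈ 0.774 kPa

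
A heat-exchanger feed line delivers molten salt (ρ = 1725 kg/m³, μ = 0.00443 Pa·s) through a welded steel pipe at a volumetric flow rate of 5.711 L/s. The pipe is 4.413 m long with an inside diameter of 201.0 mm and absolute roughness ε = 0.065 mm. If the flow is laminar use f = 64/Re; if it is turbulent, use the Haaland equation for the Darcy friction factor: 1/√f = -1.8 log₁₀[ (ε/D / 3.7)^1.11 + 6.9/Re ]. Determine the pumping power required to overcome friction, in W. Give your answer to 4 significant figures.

Q = 5.711 L/s = 5.711/1000 = 0.005711 m³/s.
Cross-sectional area A = πD²/4 = π(0.201)²/4 = 0.03173 m²; mean velocity V = Q/A = 0.005711/0.03173 = 0.18 m/s.
Reynolds number Re = ρVD/μ = 1725 · 0.18 · 0.201 / 0.00443 = 1.409e+04.
Re > 4000 → turbulent. Relative roughness ε/D = 6.5e-05/0.201 = 0.000323. Haaland: 1/√f = -1.8 log₁₀[(0.000323/3.7)^1.11 + 6.9/1.409e+04] = -1.8 log₁₀[3.13e-05 + 0.00049] = 5.91, so f = 0.02863.
Darcy-Weisbach: ΔP = f(L/D)(ρV²/2) = 0.02863·(4.413/0.201)·(1725·0.18²/2) = 0.02863·21.96·27.94 = 17.56 Pa.
Pumping power P = QΔP = 0.005711·17.56 = 0.10031 W = 0.1003 W.

P ≈ 0.1003 W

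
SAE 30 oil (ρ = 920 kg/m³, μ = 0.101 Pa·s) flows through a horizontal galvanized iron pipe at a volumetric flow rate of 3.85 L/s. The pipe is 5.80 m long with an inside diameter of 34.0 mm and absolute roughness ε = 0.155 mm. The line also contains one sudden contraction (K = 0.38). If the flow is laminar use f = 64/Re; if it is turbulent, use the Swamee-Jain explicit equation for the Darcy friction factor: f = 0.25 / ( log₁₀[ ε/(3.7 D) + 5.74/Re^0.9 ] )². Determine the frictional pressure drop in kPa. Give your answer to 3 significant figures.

Q = 3.85 L/s = 3.85/1000 = 0.00385 m³/s.
Cross-sectional area A = πD²/4 = π(0.034)²/4 = 0.0009079 m²; mean velocity V = Q/A = 0.00385/0.0009079 = 4.24 m/s.
Reynolds number Re = ρVD/μ = 920 · 4.24 · 0.034 / 0.101 = 1313.
Re < 2300 → laminar flow, so f = 64/Re = 64/1313 = 0.04873 (the turbulent correlation is not needed).
Total minor-loss coefficient ΣK = 1·0.38 = 0.38.
ΔP = [f·L/D + ΣK]·(ρV²/2) = [0.04873·5.8/0.034 + 0.38]·(920·4.24²/2) = [8.313 + 0.38]·8271 = 7.191e+04 Pa.
ΔP = 7.191e+04 Pa = 71.9 kPa.

ΔP ≈ 71.9 kPa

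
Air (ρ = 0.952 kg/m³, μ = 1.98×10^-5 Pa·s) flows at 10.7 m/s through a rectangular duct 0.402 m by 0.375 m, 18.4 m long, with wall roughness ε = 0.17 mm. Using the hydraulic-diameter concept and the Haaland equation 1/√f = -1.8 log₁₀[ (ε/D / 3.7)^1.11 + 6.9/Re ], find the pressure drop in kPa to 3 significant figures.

ΔP ≈ 0.0473 kPa

Hydraulic diameter D_h = 4A/P = 4·(0.402·0.375)/(2·(0.402+0.375)) = 0.603/1.554 = 0.388 m.
Re = ρVD_h/μ = 0.952·10.7·0.388/1.98e-05 = 1.996e+05.
ε/D_h = 0.00017/0.388 = 0.000438; Haaland gives 1/√f = -1.8 log₁₀[4.38e-05+3.46e-05] = 7.391, so f = 0.01831.
ΔP = f(L/D_h)(ρV²/2) = 0.01831·18.4/0.388·54.5 = 47.31 Pa.
ΔP = 0.0473 kPa.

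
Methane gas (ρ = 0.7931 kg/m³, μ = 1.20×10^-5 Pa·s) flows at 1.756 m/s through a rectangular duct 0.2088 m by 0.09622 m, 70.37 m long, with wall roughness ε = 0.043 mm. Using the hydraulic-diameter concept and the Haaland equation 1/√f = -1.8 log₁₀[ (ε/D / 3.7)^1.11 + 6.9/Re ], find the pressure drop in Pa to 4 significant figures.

Hydraulic diameter D_h = 4A/P = 4·(0.2088·0.09622)/(2·(0.2088+0.09622)) = 0.08036/0.61 = 0.1317 m.
Re = ρVD_h/μ = 0.7931·1.756·0.1317/1.2e-05 = 1.529e+04.
ε/D_h = 4.3e-05/0.1317 = 0.000326; Haaland gives 1/√f = -1.8 log₁₀[3.16e-05+0.000451] = 5.969, so f = 0.02807.
ΔP = f(L/D_h)(ρV²/2) = 0.02807·70.37/0.1317·1.223 = 18.33 Pa.

ΔP ≈ 18.33 Pa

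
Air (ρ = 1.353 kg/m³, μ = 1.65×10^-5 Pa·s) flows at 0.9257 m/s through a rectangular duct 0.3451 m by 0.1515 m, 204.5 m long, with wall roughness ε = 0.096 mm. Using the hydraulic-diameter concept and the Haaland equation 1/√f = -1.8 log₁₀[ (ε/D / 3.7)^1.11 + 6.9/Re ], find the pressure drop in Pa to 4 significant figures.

Hydraulic diameter D_h = 4A/P = 4·(0.3451·0.1515)/(2·(0.3451+0.1515)) = 0.2091/0.9932 = 0.2106 m.
Re = ρVD_h/μ = 1.353·0.9257·0.2106/1.65e-05 = 1.598e+04.
ε/D_h = 9.6e-05/0.2106 = 0.000456; Haaland gives 1/√f = -1.8 log₁₀[4.58e-05+0.000432] = 5.978, so f = 0.02798.
ΔP = f(L/D_h)(ρV²/2) = 0.02798·204.5/0.2106·0.5797 = 15.76 Pa.

ΔP ≈ 15.76 Pa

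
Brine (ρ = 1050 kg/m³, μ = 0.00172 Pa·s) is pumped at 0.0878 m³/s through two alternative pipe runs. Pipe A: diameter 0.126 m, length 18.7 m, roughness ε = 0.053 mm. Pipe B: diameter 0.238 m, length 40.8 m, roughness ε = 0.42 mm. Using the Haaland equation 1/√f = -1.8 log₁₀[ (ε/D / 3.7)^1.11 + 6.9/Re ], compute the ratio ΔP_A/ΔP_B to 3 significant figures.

Pipe A: V = Q/A = 0.0878/0.01247 = 7.041 m/s; Re = 5.416e+05; ε/D = 0.000421; Haaland → f = 0.01699; ΔP_A = f(L/D)(ρV²/2) = 6.562e+04 Pa.
Pipe B: V = Q/A = 0.0878/0.04449 = 1.974 m/s; Re = 2.867e+05; ε/D = 0.00176; Haaland → f = 0.02331; ΔP_B = f(L/D)(ρV²/2) = 8171 Pa.
ΔP_A/ΔP_B = 6.562e+04/8171 = 8.03.

ΔP_A/ΔP_B ≈ 8.03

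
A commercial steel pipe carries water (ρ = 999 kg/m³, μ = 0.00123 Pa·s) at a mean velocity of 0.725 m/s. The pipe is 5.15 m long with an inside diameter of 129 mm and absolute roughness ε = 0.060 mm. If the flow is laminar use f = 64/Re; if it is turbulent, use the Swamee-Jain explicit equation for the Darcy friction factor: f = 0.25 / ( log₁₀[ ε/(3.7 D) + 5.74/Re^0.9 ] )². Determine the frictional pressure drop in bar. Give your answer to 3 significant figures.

ΔP ≈ 0.00221 bar

Reynolds number Re = ρVD/μ = 999 · 0.725 · 0.129 / 0.00123 = 7.596e+04.
Re > 4000 → turbulent. Relative roughness ε/D = 6e-05/0.129 = 0.000465. Swamee-Jain: f = 0.25/(log₁₀[0.000465/3.7 + 5.74/7.596e+04^0.9])² = 0.25/(log₁₀[0.000126 + 0.000232])² = 0.25/(-3.446)² = 0.02105.
Darcy-Weisbach: ΔP = f(L/D)(ρV²/2) = 0.02105·(5.15/0.129)·(999·0.725²/2) = 0.02105·39.92·262.5 = 220.7 Pa.
ΔP = 220.7 Pa = 0.00221 bar.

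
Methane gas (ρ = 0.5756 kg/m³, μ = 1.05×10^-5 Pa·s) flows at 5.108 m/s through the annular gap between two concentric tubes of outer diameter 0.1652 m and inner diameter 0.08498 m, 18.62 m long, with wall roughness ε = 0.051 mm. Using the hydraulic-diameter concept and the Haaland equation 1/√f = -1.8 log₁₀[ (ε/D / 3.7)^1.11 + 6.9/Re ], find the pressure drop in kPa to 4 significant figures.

ΔP ≈ 0.04578 kPa

Hydraulic diameter D_h = 4A/P = D_o - D_i = 0.1652 - 0.08498 = 0.08022 m.
Re = ρVD_h/μ = 0.5756·5.108·0.08022/1.05e-05 = 2.246e+04.
ε/D_h = 5.1e-05/0.08022 = 0.000636; Haaland gives 1/√f = -1.8 log₁₀[6.62e-05+0.000307] = 6.17, so f = 0.02627.
ΔP = f(L/D_h)(ρV²/2) = 0.02627·18.62/0.08022·7.509 = 45.78 Pa.
ΔP = 0.04578 kPa.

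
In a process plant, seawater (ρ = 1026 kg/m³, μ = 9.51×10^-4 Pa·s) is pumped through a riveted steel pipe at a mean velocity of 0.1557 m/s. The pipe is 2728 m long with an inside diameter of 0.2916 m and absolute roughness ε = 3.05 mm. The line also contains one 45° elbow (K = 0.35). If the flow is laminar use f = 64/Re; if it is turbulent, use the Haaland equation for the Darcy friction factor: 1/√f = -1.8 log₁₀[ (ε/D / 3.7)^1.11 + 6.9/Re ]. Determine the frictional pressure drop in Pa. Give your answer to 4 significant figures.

Reynolds number Re = ρVD/μ = 1026 · 0.1557 · 0.2916 / 0.000951 = 4.898e+04.
Re > 4000 → turbulent. Relative roughness ε/D = 0.00305/0.2916 = 0.0105. Haaland: 1/√f = -1.8 log₁₀[(0.0105/3.7)^1.11 + 6.9/4.898e+04] = -1.8 log₁₀[0.00148 + 0.000141] = 5.021, so f = 0.03966.
Total minor-loss coefficient ΣK = 1·0.35 = 0.35.
ΔP = [f·L/D + ΣK]·(ρV²/2) = [0.03966·2728/0.2916 + 0.35]·(1026·0.1557²/2) = [371 + 0.35]·12.44 = 4619 Pa.

ΔP ≈ 4619 Pa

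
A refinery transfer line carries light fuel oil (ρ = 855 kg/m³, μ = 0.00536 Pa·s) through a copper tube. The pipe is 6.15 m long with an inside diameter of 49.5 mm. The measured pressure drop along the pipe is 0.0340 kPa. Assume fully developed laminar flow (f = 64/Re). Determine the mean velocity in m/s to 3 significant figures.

For laminar flow, f = 64/Re with Re = ρVD/μ, so Darcy-Weisbach reduces to ΔP = 32μLV/D². Solving for V: V = ΔP·D²/(32μL) = 34·(0.0495)²/(32·0.00536·6.15) = 0.07898 m/s.
Check: Re = ρVD/μ = 855·0.07898·0.0495/0.00536 = 623.6 < 2300, so the laminar assumption holds.

V ≈ 0.0790 m/s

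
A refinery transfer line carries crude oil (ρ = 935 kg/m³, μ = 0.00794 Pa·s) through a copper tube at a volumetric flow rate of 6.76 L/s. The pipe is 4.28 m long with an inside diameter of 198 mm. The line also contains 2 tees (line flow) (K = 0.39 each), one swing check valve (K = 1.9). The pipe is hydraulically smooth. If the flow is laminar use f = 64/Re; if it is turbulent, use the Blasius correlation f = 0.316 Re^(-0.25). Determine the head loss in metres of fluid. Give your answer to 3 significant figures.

h_f ≈ 0.00857 m

Q = 6.76 L/s = 6.76/1000 = 0.00676 m³/s.
Cross-sectional area A = πD²/4 = π(0.198)²/4 = 0.03079 m²; mean velocity V = Q/A = 0.00676/0.03079 = 0.2195 m/s.
Reynolds number Re = ρVD/μ = 935 · 0.2195 · 0.198 / 0.00794 = 5119.
Re > 4000 → turbulent. Smooth-pipe (Blasius): f = 0.316 Re^(-0.25) = 0.316/(5119)^0.25 = 0.03736.
Total minor-loss coefficient ΣK = 2·0.39 + 1·1.9 = 2.68.
ΔP = [f·L/D + ΣK]·(ρV²/2) = [0.03736·4.28/0.198 + 2.68]·(935·0.2195²/2) = [0.8076 + 2.68]·22.53 = 78.59 Pa.
Head loss h_f = ΔP/(ρg) = 78.59/(935·9.81) = 0.00857 m.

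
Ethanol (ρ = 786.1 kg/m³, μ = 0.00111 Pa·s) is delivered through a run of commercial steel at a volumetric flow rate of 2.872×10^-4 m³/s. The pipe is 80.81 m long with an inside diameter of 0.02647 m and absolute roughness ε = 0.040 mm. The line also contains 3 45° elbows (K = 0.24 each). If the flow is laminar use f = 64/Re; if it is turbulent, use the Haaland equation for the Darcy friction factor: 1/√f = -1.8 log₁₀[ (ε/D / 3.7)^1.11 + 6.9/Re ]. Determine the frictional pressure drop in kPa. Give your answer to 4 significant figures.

Cross-sectional area A = πD²/4 = π(0.02647)²/4 = 0.0005503 m²; mean velocity V = Q/A = 0.0002872/0.0005503 = 0.5219 m/s.
Reynolds number Re = ρVD/μ = 786.1 · 0.5219 · 0.02647 / 0.00111 = 9784.
Re > 4000 → turbulent. Relative roughness ε/D = 4e-05/0.02647 = 0.00151. Haaland: 1/√f = -1.8 log₁₀[(0.00151/3.7)^1.11 + 6.9/9784] = -1.8 log₁₀[0.000173 + 0.000705] = 5.501, so f = 0.03304.
Total minor-loss coefficient ΣK = 3·0.24 = 0.72.
ΔP = [f·L/D + ΣK]·(ρV²/2) = [0.03304·80.81/0.02647 + 0.72]·(786.1·0.5219²/2) = [100.9 + 0.72]·107.1 = 1.088e+04 Pa.
ΔP = 1.088e+04 Pa = 10.88 kPa.

ΔP ≈ 10.88 kPa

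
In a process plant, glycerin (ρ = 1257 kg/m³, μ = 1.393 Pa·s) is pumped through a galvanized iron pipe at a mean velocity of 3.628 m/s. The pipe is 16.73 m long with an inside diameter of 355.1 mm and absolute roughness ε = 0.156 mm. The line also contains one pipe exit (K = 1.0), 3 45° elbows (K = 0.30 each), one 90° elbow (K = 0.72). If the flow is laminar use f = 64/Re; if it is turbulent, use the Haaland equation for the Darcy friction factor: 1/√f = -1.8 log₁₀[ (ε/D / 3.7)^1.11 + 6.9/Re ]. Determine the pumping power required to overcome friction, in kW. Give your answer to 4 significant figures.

P ≈ 15.50 kW

Reynolds number Re = ρVD/μ = 1257 · 3.628 · 0.3551 / 1.39 = 1163.
Re < 2300 → laminar flow, so f = 64/Re = 64/1163 = 0.05505 (the turbulent correlation is not needed).
Total minor-loss coefficient ΣK = 1·1 + 3·0.3 + 1·0.72 = 2.62.
ΔP = [f·L/D + ΣK]·(ρV²/2) = [0.05505·16.73/0.3551 + 2.62]·(1257·3.628²/2) = [2.594 + 2.62]·8273 = 4.313e+04 Pa.
Q = V·A = 3.628·0.09904 = 0.3593 m³/s.
Pumping power P = QΔP = 0.3593·4.313e+04 = 15497 W = 15.50 kW.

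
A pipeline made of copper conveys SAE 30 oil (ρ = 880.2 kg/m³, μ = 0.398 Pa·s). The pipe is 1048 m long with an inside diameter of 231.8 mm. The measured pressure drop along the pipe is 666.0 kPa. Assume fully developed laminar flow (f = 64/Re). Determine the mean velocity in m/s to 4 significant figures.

For laminar flow, f = 64/Re with Re = ρVD/μ, so Darcy-Weisbach reduces to ΔP = 32μLV/D². Solving for V: V = ΔP·D²/(32μL) = 6.66e+05·(0.2318)²/(32·0.398·1048) = 2.681 m/s.
Check: Re = ρVD/μ = 880.2·2.681·0.2318/0.398 = 1374 < 2300, so the laminar assumption holds.

V ≈ 2.681 m/s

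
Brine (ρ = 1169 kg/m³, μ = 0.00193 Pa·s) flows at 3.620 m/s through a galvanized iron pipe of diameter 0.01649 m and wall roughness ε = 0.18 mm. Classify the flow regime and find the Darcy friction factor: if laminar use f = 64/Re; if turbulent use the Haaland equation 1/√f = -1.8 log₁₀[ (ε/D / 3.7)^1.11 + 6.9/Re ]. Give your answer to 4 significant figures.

Re = ρVD/μ = 1169·3.62·0.01649/0.00193 = 3.616e+04.
Re > 4000 → turbulent. ε/D = 0.00018/0.01649 = 0.0109; Haaland: 1/√f = -1.8 log₁₀[0.00155 + 0.000191] = 4.965, so f = 0.04057.

f ≈ 0.04057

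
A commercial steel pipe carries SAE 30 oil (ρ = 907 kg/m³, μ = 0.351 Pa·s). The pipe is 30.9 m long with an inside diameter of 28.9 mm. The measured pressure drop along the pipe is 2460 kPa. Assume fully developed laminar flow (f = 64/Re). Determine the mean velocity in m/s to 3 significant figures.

V ≈ 5.92 m/s

For laminar flow, f = 64/Re with Re = ρVD/μ, so Darcy-Weisbach reduces to ΔP = 32μLV/D². Solving for V: V = ΔP·D²/(32μL) = 2.46e+06·(0.0289)²/(32·0.351·30.9) = 5.92 m/s.
Check: Re = ρVD/μ = 907·5.92·0.0289/0.351 = 442.1 < 2300, so the laminar assumption holds.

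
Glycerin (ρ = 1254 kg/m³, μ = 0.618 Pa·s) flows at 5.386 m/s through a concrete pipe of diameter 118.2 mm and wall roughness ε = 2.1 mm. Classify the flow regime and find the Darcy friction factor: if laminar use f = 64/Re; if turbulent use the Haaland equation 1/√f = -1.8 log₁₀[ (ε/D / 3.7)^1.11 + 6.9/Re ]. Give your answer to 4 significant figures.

Re = ρVD/μ = 1254·5.386·0.1182/0.618 = 1292.
Re < 2300 → laminar, so f = 64/Re = 0.04954 (roughness is irrelevant in laminar flow).

f ≈ 0.04954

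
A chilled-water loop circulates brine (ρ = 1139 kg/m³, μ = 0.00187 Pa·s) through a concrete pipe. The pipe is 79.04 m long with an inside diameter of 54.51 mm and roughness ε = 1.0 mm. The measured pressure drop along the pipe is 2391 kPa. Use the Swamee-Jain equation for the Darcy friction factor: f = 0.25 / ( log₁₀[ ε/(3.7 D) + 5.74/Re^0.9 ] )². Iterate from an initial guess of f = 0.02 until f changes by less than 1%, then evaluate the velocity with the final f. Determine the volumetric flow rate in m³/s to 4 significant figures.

Q ≈ 0.01825 m³/s

Rearranging Darcy-Weisbach: V = √(2·ΔP·D/(f·L·ρ)). With ε/D = 0.001/0.05451 = 0.0183, iterate starting from f = 0.02:
  f = 0.02 → V = √(2·2.391e+06·0.05451/(0.02·79.04·1139)) = 12.03 m/s; Re = ρVD/μ = 3.995e+05; f → 0.04725
  f = 0.04725 → V = 7.828 m/s; Re = 2.599e+05; f → 0.04734
Converged (Δf/f < 1%). With the final f = 0.04734: V = √(2·2.391e+06·0.05451/(0.04734·79.04·1139)) = 7.821 m/s.
Q = V·A = 7.821·(π/4·0.05451²) = 0.01825 m³/s = 0.01825 m³/s.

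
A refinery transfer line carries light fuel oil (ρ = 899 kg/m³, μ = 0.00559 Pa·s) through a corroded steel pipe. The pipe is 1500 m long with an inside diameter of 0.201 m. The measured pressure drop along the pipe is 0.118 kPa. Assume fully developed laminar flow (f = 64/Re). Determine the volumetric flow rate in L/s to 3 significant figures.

Q ≈ 0.564 L/s

For laminar flow, f = 64/Re with Re = ρVD/μ, so Darcy-Weisbach reduces to ΔP = 32μLV/D². Solving for V: V = ΔP·D²/(32μL) = 118·(0.201)²/(32·0.00559·1500) = 0.01777 m/s.
Check: Re = ρVD/μ = 899·0.01777·0.201/0.00559 = 574.3 < 2300, so the laminar assumption holds.
Q = V·A = 0.01777·(π/4·0.201²) = 0.0005638 m³/s = 0.564 L/s.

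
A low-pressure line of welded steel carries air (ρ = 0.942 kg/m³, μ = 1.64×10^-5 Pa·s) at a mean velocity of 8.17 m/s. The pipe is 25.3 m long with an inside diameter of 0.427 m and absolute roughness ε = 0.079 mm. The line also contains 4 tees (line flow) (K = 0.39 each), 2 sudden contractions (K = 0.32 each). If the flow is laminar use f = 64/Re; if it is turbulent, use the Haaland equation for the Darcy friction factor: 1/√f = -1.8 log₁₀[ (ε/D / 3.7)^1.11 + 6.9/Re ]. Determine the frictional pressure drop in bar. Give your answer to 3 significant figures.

ΔP ≈ 0.00100 bar

Reynolds number Re = ρVD/μ = 0.942 · 8.17 · 0.427 / 1.64e-05 = 2.004e+05.
Re > 4000 → turbulent. Relative roughness ε/D = 7.9e-05/0.427 = 0.000185. Haaland: 1/√f = -1.8 log₁₀[(0.000185/3.7)^1.11 + 6.9/2.004e+05] = -1.8 log₁₀[1.68e-05 + 3.44e-05] = 7.722, so f = 0.01677.
Total minor-loss coefficient ΣK = 4·0.39 + 2·0.32 = 2.2.
ΔP = [f·L/D + ΣK]·(ρV²/2) = [0.01677·25.3/0.427 + 2.2]·(0.942·8.17²/2) = [0.9935 + 2.2]·31.44 = 100.4 Pa.
ΔP = 100.4 Pa = 0.00100 bar.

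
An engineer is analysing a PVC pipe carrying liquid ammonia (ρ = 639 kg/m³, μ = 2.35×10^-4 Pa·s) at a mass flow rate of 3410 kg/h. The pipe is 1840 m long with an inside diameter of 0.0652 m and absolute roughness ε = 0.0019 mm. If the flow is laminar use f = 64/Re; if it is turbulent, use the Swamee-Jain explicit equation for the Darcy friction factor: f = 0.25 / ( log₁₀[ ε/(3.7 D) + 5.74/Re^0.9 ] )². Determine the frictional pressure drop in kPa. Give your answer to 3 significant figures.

ṁ = 3410 kg/h = 3410/3600 = 0.9472 kg/s.
A = πD²/4 = π(0.0652)²/4 = 0.003339 m²; mean velocity V = ṁ/(ρA) = 0.9472/(639 · 0.003339) = 0.444 m/s.
Reynolds number Re = ρVD/μ = 639 · 0.444 · 0.0652 / 0.000235 = 7.871e+04.
Re > 4000 → turbulent. Relative roughness ε/D = 1.9e-06/0.0652 = 2.91e-05. Swamee-Jain: f = 0.25/(log₁₀[2.91e-05/3.7 + 5.74/7.871e+04^0.9])² = 0.25/(log₁₀[7.88e-06 + 0.000225])² = 0.25/(-3.633)² = 0.01895.
Darcy-Weisbach: ΔP = f(L/D)(ρV²/2) = 0.01895·(1840/0.0652)·(639·0.444²/2) = 0.01895·2.822e+04·62.98 = 3.367e+04 Pa.
ΔP = 3.367e+04 Pa = 33.7 kPa.

ΔP ≈ 33.7 kPa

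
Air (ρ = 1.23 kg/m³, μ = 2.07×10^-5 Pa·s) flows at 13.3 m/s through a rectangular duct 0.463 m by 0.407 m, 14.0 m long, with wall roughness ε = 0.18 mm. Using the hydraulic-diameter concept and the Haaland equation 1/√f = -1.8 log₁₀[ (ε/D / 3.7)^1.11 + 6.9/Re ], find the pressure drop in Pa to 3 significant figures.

ΔP ≈ 61.2 Pa

Hydraulic diameter D_h = 4A/P = 4·(0.463·0.407)/(2·(0.463+0.407)) = 0.7538/1.74 = 0.4332 m.
Re = ρVD_h/μ = 1.23·13.3·0.4332/2.07e-05 = 3.424e+05.
ε/D_h = 0.00018/0.4332 = 0.000416; Haaland gives 1/√f = -1.8 log₁₀[4.13e-05+2.02e-05] = 7.581, so f = 0.0174.
ΔP = f(L/D_h)(ρV²/2) = 0.0174·14/0.4332·108.8 = 61.18 Pa.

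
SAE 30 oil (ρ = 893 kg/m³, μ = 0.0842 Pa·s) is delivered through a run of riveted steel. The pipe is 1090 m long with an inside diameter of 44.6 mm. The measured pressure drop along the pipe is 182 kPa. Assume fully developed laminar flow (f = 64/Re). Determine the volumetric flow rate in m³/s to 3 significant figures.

For laminar flow, f = 64/Re with Re = ρVD/μ, so Darcy-Weisbach reduces to ΔP = 32μLV/D². Solving for V: V = ΔP·D²/(32μL) = 1.82e+05·(0.0446)²/(32·0.0842·1090) = 0.1233 m/s.
Check: Re = ρVD/μ = 893·0.1233·0.0446/0.0842 = 58.31 < 2300, so the laminar assumption holds.
Q = V·A = 0.1233·(π/4·0.0446²) = 0.0001926 m³/s = 1.93×10^-4 m³/s.

Q ≈ 1.93×10^-4 m³/s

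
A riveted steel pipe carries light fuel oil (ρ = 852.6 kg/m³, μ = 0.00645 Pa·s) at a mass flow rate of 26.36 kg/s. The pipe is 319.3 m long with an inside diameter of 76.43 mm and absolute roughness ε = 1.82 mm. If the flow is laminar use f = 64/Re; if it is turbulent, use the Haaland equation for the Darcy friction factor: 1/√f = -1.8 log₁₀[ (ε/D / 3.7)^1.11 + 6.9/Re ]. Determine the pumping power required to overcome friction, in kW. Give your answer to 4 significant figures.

P ≈ 131.7 kW

A = πD²/4 = π(0.07643)²/4 = 0.004588 m²; mean velocity V = ṁ/(ρA) = 26.36/(852.6 · 0.004588) = 6.739 m/s.
Reynolds number Re = ρVD/μ = 852.6 · 6.739 · 0.07643 / 0.00645 = 6.808e+04.
Re > 4000 → turbulent. Relative roughness ε/D = 0.00182/0.07643 = 0.0238. Haaland: 1/√f = -1.8 log₁₀[(0.0238/3.7)^1.11 + 6.9/6.808e+04] = -1.8 log₁₀[0.00369 + 0.000101] = 4.357, so f = 0.05267.
Darcy-Weisbach: ΔP = f(L/D)(ρV²/2) = 0.05267·(319.3/0.07643)·(852.6·6.739²/2) = 0.05267·4178·1.936e+04 = 4.26e+06 Pa.
Q = ṁ/ρ = 26.36/852.6 = 0.03092 m³/s.
Pumping power P = QΔP = 0.03092·4.26e+06 = 131700 W = 131.7 kW.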